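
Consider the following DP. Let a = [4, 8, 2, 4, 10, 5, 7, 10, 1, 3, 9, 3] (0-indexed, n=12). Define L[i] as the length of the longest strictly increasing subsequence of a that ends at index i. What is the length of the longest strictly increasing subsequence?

   i    0    1    2    3    4    5    6    7    8    9   10   11
a[i]    4    8    2    4   10    5    7   10    1    3    9    3
L[i]    1    2    1    2    3    3    4    5    1    2    5    2

5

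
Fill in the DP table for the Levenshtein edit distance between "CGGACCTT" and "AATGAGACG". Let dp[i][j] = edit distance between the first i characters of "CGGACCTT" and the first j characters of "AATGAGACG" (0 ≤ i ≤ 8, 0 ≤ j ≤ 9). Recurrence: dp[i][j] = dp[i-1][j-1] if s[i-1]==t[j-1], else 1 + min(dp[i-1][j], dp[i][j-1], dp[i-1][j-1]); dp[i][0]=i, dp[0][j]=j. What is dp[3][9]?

7

   ''  A  A  T  G  A  G  A  C  G
''  0  1  2  3  4  5  6  7  8  9
 C  1  1  2  3  4  5  6  7  7  8
 G  2  2  2  3  3  4  5  6  7  7
 G  3  3  3  3  3  4  4  5  6  7
 A  4  3  3  4  4  3  4  4  5  6
 C  5  4  4  4  5  4  4  5  4  5
 C  6  5  5  5  5  5  5  5  5  5
 T  7  6  6  5  6  6  6  6  6  6
 T  8  7  7  6  6  7  7  7  7  7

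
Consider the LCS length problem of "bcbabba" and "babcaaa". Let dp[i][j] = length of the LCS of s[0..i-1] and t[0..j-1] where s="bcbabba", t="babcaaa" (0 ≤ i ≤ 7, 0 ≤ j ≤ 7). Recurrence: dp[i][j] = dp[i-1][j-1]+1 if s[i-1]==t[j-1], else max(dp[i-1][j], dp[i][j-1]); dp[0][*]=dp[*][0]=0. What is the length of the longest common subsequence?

4

   ''  b  a  b  c  a  a  a
''  0  0  0  0  0  0  0  0
 b  0  1  1  1  1  1  1  1
 c  0  1  1  1  2  2  2  2
 b  0  1  1  2  2  2  2  2
 a  0  1  2  2  2  3  3  3
 b  0  1  2  3  3  3  3  3
 b  0  1  2  3  3  3  3  3
 a  0  1  2  3  3  4  4  4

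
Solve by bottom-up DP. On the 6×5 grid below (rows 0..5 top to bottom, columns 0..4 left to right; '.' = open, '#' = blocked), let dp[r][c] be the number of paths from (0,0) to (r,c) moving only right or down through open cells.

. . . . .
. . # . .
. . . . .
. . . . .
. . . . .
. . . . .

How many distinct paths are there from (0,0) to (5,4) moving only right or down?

81

r\c   0   1   2   3   4
  0   1   1   1   1   1
  1   1   2   0   1   2
  2   1   3   3   4   6
  3   1   4   7  11  17
  4   1   5  12  23  40
  5   1   6  18  41  81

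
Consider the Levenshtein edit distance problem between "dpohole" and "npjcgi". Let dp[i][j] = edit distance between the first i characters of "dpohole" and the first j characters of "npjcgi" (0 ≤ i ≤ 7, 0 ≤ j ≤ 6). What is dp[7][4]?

6

   ''  n  p  j  c  g  i
''  0  1  2  3  4  5  6
 d  1  1  2  3  4  5  6
 p  2  2  1  2  3  4  5
 o  3  3  2  2  3  4  5
 h  4  4  3  3  3  4  5
 o  5  5  4  4  4  4  5
 l  6  6  5  5  5  5  5
 e  7  7  6  6  6  6  6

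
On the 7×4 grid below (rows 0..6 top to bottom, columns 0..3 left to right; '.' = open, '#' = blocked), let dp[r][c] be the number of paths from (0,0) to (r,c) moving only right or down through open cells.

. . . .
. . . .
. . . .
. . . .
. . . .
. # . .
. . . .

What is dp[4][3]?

35

r\c   0   1   2   3
  0   1   1   1   1
  1   1   2   3   4
  2   1   3   6  10
  3   1   4  10  20
  4   1   5  15  35
  5   1   0  15  50
  6   1   1  16  66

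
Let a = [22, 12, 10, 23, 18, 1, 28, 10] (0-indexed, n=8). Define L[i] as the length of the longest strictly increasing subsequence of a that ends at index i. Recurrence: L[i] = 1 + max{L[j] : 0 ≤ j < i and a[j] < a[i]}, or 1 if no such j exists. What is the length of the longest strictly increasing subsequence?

3

   i    0    1    2    3    4    5    6    7
a[i]   22   12   10   23   18    1   28   10
L[i]    1    1    1    2    2    1    3    2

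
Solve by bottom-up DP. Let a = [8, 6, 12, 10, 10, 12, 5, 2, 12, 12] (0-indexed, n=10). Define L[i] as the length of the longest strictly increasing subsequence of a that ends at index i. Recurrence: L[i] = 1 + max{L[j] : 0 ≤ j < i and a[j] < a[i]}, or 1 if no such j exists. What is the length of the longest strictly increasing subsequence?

3

   i    0    1    2    3    4    5    6    7    8    9
a[i]    8    6   12   10   10   12    5    2   12   12
L[i]    1    1    2    2    2    3    1    1    3    3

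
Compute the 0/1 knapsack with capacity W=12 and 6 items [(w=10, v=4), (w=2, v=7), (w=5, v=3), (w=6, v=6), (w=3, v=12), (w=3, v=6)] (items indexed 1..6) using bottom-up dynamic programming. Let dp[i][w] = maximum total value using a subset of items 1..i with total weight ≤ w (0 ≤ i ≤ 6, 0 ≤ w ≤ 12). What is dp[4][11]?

13

i\w   0   1   2   3   4   5   6   7   8   9  10  11  12
  0   0   0   0   0   0   0   0   0   0   0   0   0   0
  1   0   0   0   0   0   0   0   0   0   0   4   4   4
  2   0   0   7   7   7   7   7   7   7   7   7   7  11
  3   0   0   7   7   7   7   7  10  10  10  10  10  11
  4   0   0   7   7   7   7   7  10  13  13  13  13  13
  5   0   0   7  12  12  19  19  19  19  19  22  25  25
  6   0   0   7  12  12  19  19  19  25  25  25  25  25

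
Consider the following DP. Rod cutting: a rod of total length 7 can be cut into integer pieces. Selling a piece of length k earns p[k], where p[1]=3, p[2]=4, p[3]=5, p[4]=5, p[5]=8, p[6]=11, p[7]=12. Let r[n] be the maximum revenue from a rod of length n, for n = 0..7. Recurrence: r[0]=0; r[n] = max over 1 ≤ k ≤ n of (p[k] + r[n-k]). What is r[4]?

12

   n    0    1    2    3    4    5    6    7
r[n]    0    3    6    9   12   15   18   21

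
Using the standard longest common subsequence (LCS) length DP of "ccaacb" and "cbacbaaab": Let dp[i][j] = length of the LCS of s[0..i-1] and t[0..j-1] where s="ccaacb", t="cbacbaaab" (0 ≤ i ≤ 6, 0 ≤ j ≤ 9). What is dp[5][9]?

   ''  c  b  a  c  b  a  a  a  b
''  0  0  0  0  0  0  0  0  0  0
 c  0  1  1  1  1  1  1  1  1  1
 c  0  1  1  1  2  2  2  2  2  2
 a  0  1  1  2  2  2  3  3  3  3
 a  0  1  1  2  2  2  3  4  4  4
 c  0  1  1  2  3  3  3  4  4  4
 b  0  1  2  2  3  4  4  4  4  5

4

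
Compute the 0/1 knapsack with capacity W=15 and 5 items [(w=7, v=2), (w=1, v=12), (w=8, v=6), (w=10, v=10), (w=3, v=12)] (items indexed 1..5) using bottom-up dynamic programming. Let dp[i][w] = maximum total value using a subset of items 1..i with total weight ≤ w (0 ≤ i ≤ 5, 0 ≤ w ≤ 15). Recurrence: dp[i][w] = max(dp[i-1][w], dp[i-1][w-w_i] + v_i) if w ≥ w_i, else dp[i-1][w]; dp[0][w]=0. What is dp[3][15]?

18

i\w   0   1   2   3   4   5   6   7   8   9  10  11  12  13  14  15
  0   0   0   0   0   0   0   0   0   0   0   0   0   0   0   0   0
  1   0   0   0   0   0   0   0   2   2   2   2   2   2   2   2   2
  2   0  12  12  12  12  12  12  12  14  14  14  14  14  14  14  14
  3   0  12  12  12  12  12  12  12  14  18  18  18  18  18  18  18
  4   0  12  12  12  12  12  12  12  14  18  18  22  22  22  22  22
  5   0  12  12  12  24  24  24  24  24  24  24  26  30  30  34  34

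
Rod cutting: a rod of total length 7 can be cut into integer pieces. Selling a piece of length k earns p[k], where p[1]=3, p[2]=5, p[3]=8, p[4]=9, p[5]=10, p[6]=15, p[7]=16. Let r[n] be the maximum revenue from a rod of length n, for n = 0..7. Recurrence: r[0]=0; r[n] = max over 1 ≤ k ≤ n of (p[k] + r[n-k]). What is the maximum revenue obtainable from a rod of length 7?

21

   n    0    1    2    3    4    5    6    7
r[n]    0    3    6    9   12   15   18   21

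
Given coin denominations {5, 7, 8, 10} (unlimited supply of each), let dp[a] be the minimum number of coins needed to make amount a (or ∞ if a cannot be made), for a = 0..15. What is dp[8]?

 a  0  1  2  3  4  5  6  7  8  9 10 11 12 13 14 15
dp  0  -  -  -  -  1  -  1  1  -  1  -  2  2  2  2
(- denotes ∞ / unreachable)

1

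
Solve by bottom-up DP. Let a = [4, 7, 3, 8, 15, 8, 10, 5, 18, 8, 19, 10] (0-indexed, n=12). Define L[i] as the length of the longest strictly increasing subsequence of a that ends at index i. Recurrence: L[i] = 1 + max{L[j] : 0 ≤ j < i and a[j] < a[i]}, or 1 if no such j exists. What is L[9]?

   i    0    1    2    3    4    5    6    7    8    9   10   11
a[i]    4    7    3    8   15    8   10    5   18    8   19   10
L[i]    1    2    1    3    4    3    4    2    5    3    6    4

3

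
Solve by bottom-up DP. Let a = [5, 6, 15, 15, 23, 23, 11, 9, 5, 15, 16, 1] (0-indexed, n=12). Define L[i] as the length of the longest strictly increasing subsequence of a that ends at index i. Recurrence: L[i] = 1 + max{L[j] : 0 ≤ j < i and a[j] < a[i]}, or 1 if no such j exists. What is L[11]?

   i    0    1    2    3    4    5    6    7    8    9   10   11
a[i]    5    6   15   15   23   23   11    9    5   15   16    1
L[i]    1    2    3    3    4    4    3    3    1    4    5    1

1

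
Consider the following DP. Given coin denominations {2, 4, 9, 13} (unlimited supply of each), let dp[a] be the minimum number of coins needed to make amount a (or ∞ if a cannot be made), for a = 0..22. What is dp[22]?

2

 a  0  1  2  3  4  5  6  7  8  9 10 11 12 13 14 15 16 17 18 19 20 21 22
dp  0  -  1  -  1  -  2  -  2  1  3  2  3  1  4  2  4  2  2  3  3  3  2
(- denotes ∞ / unreachable)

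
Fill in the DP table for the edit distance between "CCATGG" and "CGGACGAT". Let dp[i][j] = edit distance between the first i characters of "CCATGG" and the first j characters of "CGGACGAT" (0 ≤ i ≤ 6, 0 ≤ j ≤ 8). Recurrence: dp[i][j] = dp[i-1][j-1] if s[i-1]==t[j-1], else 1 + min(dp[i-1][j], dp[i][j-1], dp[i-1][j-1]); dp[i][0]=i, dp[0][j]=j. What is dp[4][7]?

5

   ''  C  G  G  A  C  G  A  T
''  0  1  2  3  4  5  6  7  8
 C  1  0  1  2  3  4  5  6  7
 C  2  1  1  2  3  3  4  5  6
 A  3  2  2  2  2  3  4  4  5
 T  4  3  3  3  3  3  4  5  4
 G  5  4  3  3  4  4  3  4  5
 G  6  5  4  3  4  5  4  4  5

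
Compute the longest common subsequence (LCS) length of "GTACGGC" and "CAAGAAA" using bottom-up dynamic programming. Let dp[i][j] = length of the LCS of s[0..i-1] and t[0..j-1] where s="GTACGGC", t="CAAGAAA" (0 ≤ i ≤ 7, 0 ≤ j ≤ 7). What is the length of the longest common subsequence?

2

   ''  C  A  A  G  A  A  A
''  0  0  0  0  0  0  0  0
 G  0  0  0  0  1  1  1  1
 T  0  0  0  0  1  1  1  1
 A  0  0  1  1  1  2  2  2
 C  0  1  1  1  1  2  2  2
 G  0  1  1  1  2  2  2  2
 G  0  1  1  1  2  2  2  2
 C  0  1  1  1  2  2  2  2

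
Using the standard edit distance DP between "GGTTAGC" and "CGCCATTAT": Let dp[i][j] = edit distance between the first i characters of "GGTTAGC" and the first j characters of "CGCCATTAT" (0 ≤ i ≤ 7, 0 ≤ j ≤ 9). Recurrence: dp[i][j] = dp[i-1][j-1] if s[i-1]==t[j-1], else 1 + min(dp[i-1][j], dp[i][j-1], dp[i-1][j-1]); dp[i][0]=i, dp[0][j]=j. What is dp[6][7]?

5

   ''  C  G  C  C  A  T  T  A  T
''  0  1  2  3  4  5  6  7  8  9
 G  1  1  1  2  3  4  5  6  7  8
 G  2  2  1  2  3  4  5  6  7  8
 T  3  3  2  2  3  4  4  5  6  7
 T  4  4  3  3  3  4  4  4  5  6
 A  5  5  4  4  4  3  4  5  4  5
 G  6  6  5  5  5  4  4  5  5  5
 C  7  6  6  5  5  5  5  5  6  6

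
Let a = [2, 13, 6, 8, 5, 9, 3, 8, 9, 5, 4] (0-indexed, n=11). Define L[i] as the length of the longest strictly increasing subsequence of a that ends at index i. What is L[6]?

   i    0    1    2    3    4    5    6    7    8    9   10
a[i]    2   13    6    8    5    9    3    8    9    5    4
L[i]    1    2    2    3    2    4    2    3    4    3    3

2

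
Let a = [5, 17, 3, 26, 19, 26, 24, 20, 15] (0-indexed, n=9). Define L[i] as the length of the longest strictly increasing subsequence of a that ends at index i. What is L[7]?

   i    0    1    2    3    4    5    6    7    8
a[i]    5   17    3   26   19   26   24   20   15
L[i]    1    2    1    3    3    4    4    4    2

4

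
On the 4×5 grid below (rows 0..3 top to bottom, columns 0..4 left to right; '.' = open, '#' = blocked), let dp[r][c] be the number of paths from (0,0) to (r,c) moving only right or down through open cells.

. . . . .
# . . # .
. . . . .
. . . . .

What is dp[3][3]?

r\c   0   1   2   3   4
  0   1   1   1   1   1
  1   0   1   2   0   1
  2   0   1   3   3   4
  3   0   1   4   7  11

7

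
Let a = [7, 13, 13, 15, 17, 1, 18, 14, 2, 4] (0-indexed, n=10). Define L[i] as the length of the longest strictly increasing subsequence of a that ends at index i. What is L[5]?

   i    0    1    2    3    4    5    6    7    8    9
a[i]    7   13   13   15   17    1   18   14    2    4
L[i]    1    2    2    3    4    1    5    3    2    3

1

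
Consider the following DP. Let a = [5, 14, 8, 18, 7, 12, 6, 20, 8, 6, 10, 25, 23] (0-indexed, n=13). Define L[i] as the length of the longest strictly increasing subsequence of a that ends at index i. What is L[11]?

5

   i    0    1    2    3    4    5    6    7    8    9   10   11   12
a[i]    5   14    8   18    7   12    6   20    8    6   10   25   23
L[i]    1    2    2    3    2    3    2    4    3    2    4    5    5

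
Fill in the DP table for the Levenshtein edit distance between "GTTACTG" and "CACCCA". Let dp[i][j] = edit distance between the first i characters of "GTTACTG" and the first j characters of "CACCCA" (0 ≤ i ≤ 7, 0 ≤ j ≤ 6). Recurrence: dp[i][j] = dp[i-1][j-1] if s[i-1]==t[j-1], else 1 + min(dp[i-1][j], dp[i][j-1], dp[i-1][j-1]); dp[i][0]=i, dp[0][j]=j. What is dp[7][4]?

   ''  C  A  C  C  C  A
''  0  1  2  3  4  5  6
 G  1  1  2  3  4  5  6
 T  2  2  2  3  4  5  6
 T  3  3  3  3  4  5  6
 A  4  4  3  4  4  5  5
 C  5  4  4  3  4  4  5
 T  6  5  5  4  4  5  5
 G  7  6  6  5  5  5  6

5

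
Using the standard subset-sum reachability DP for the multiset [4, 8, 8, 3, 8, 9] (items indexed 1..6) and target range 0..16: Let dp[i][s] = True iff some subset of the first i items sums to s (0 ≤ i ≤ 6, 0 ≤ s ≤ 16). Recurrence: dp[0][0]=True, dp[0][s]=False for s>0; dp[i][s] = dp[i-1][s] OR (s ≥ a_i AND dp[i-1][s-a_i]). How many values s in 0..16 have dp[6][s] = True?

i\s   0   1   2   3   4   5   6   7   8   9  10  11  12  13  14  15  16
  0   T   F   F   F   F   F   F   F   F   F   F   F   F   F   F   F   F
  1   T   F   F   F   T   F   F   F   F   F   F   F   F   F   F   F   F
  2   T   F   F   F   T   F   F   F   T   F   F   F   T   F   F   F   F
  3   T   F   F   F   T   F   F   F   T   F   F   F   T   F   F   F   T
  4   T   F   F   T   T   F   F   T   T   F   F   T   T   F   F   T   T
  5   T   F   F   T   T   F   F   T   T   F   F   T   T   F   F   T   T
  6   T   F   F   T   T   F   F   T   T   T   F   T   T   T   F   T   T

11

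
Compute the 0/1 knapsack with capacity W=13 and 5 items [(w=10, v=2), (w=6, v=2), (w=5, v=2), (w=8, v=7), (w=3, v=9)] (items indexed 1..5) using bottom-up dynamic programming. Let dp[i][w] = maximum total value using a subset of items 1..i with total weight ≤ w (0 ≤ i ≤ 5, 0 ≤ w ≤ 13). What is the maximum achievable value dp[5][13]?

i\w   0   1   2   3   4   5   6   7   8   9  10  11  12  13
  0   0   0   0   0   0   0   0   0   0   0   0   0   0   0
  1   0   0   0   0   0   0   0   0   0   0   2   2   2   2
  2   0   0   0   0   0   0   2   2   2   2   2   2   2   2
  3   0   0   0   0   0   2   2   2   2   2   2   4   4   4
  4   0   0   0   0   0   2   2   2   7   7   7   7   7   9
  5   0   0   0   9   9   9   9   9  11  11  11  16  16  16

16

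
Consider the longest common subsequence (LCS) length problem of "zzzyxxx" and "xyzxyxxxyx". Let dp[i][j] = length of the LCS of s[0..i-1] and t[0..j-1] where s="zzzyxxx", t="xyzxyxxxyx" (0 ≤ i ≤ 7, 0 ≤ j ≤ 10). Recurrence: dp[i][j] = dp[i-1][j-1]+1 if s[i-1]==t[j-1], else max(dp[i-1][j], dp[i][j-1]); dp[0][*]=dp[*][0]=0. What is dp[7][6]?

3

   ''  x  y  z  x  y  x  x  x  y  x
''  0  0  0  0  0  0  0  0  0  0  0
 z  0  0  0  1  1  1  1  1  1  1  1
 z  0  0  0  1  1  1  1  1  1  1  1
 z  0  0  0  1  1  1  1  1  1  1  1
 y  0  0  1  1  1  2  2  2  2  2  2
 x  0  1  1  1  2  2  3  3  3  3  3
 x  0  1  1  1  2  2  3  4  4  4  4
 x  0  1  1  1  2  2  3  4  5  5  5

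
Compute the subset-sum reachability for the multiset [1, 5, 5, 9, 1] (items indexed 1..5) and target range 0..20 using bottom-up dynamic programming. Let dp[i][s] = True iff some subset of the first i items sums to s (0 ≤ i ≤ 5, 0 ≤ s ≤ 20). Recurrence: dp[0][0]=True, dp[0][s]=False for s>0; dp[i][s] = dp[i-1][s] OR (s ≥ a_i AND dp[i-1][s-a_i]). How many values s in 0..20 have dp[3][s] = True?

i\s   0   1   2   3   4   5   6   7   8   9  10  11  12  13  14  15  16  17  18  19  20
  0   T   F   F   F   F   F   F   F   F   F   F   F   F   F   F   F   F   F   F   F   F
  1   T   T   F   F   F   F   F   F   F   F   F   F   F   F   F   F   F   F   F   F   F
  2   T   T   F   F   F   T   T   F   F   F   F   F   F   F   F   F   F   F   F   F   F
  3   T   T   F   F   F   T   T   F   F   F   T   T   F   F   F   F   F   F   F   F   F
  4   T   T   F   F   F   T   T   F   F   T   T   T   F   F   T   T   F   F   F   T   T
  5   T   T   T   F   F   T   T   T   F   T   T   T   T   F   T   T   T   F   F   T   T

6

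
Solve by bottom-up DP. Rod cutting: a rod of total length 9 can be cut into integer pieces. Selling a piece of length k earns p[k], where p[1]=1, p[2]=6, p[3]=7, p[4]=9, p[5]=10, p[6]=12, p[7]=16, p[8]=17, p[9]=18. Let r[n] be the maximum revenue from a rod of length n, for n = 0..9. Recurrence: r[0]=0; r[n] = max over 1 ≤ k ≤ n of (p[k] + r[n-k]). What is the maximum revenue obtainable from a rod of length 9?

25

   n    0    1    2    3    4    5    6    7    8    9
r[n]    0    1    6    7   12   13   18   19   24   25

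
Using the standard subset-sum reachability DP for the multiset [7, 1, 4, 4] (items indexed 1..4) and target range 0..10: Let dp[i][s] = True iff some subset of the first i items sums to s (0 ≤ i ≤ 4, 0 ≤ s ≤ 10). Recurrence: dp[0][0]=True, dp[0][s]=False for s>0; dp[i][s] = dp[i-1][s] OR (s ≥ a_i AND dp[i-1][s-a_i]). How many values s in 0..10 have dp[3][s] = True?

i\s   0   1   2   3   4   5   6   7   8   9  10
  0   T   F   F   F   F   F   F   F   F   F   F
  1   T   F   F   F   F   F   F   T   F   F   F
  2   T   T   F   F   F   F   F   T   T   F   F
  3   T   T   F   F   T   T   F   T   T   F   F
  4   T   T   F   F   T   T   F   T   T   T   F

6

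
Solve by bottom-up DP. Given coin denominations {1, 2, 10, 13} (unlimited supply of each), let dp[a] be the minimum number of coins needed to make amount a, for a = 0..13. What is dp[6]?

3

 a  0  1  2  3  4  5  6  7  8  9 10 11 12 13
dp  0  1  1  2  2  3  3  4  4  5  1  2  2  1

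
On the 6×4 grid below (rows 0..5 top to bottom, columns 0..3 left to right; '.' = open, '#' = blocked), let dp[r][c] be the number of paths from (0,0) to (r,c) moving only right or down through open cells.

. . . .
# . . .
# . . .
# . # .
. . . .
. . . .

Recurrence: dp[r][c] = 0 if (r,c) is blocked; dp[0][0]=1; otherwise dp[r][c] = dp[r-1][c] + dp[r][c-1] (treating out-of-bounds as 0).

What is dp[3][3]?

r\c   0   1   2   3
  0   1   1   1   1
  1   0   1   2   3
  2   0   1   3   6
  3   0   1   0   6
  4   0   1   1   7
  5   0   1   2   9

6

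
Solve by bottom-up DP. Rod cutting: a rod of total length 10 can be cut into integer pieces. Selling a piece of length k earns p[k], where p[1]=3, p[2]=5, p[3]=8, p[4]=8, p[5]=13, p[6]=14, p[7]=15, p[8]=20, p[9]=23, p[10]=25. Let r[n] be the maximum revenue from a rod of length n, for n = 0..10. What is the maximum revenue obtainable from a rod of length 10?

   n    0    1    2    3    4    5    6    7    8    9   10
r[n]    0    3    6    9   12   15   18   21   24   27   30

30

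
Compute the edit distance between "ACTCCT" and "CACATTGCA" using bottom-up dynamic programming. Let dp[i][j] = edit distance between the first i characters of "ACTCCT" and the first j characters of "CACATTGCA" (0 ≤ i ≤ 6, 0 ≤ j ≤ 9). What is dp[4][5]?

3

   ''  C  A  C  A  T  T  G  C  A
''  0  1  2  3  4  5  6  7  8  9
 A  1  1  1  2  3  4  5  6  7  8
 C  2  1  2  1  2  3  4  5  6  7
 T  3  2  2  2  2  2  3  4  5  6
 C  4  3  3  2  3  3  3  4  4  5
 C  5  4  4  3  3  4  4  4  4  5
 T  6  5  5  4  4  3  4  5  5  5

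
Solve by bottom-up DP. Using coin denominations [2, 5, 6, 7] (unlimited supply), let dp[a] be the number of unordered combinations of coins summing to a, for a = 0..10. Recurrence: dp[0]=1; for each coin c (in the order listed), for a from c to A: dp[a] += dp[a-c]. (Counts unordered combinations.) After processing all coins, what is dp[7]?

after  coin     0     1     2     3     4     5     6     7     8     9    10
          2     1     0     1     0     1     0     1     0     1     0     1
          5     1     0     1     0     1     1     1     1     1     1     2
          6     1     0     1     0     1     1     2     1     2     1     3
          7     1     0     1     0     1     1     2     2     2     2     3

2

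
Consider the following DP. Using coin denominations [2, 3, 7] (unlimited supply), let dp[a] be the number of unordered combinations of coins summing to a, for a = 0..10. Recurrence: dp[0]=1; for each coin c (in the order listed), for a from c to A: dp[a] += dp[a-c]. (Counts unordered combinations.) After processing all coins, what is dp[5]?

1

after  coin     0     1     2     3     4     5     6     7     8     9    10
          2     1     0     1     0     1     0     1     0     1     0     1
          3     1     0     1     1     1     1     2     1     2     2     2
          7     1     0     1     1     1     1     2     2     2     3     3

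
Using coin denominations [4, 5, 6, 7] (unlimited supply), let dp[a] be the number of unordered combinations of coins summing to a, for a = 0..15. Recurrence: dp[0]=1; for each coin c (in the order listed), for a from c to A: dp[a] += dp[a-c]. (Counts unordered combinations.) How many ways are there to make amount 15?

after  coin     0     1     2     3     4     5     6     7     8     9    10    11    12    13    14    15
          4     1     0     0     0     1     0     0     0     1     0     0     0     1     0     0     0
          5     1     0     0     0     1     1     0     0     1     1     1     0     1     1     1     1
          6     1     0     0     0     1     1     1     0     1     1     2     1     2     1     2     2
          7     1     0     0     0     1     1     1     1     1     1     2     2     3     2     3     3

3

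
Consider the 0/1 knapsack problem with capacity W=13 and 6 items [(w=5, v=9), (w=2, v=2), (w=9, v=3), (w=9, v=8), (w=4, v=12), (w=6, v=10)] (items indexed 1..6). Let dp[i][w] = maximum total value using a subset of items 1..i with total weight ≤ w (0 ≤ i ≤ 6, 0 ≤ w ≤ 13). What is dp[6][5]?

12

i\w   0   1   2   3   4   5   6   7   8   9  10  11  12  13
  0   0   0   0   0   0   0   0   0   0   0   0   0   0   0
  1   0   0   0   0   0   9   9   9   9   9   9   9   9   9
  2   0   0   2   2   2   9   9  11  11  11  11  11  11  11
  3   0   0   2   2   2   9   9  11  11  11  11  11  11  11
  4   0   0   2   2   2   9   9  11  11  11  11  11  11  11
  5   0   0   2   2  12  12  14  14  14  21  21  23  23  23
  6   0   0   2   2  12  12  14  14  14  21  22  23  24  24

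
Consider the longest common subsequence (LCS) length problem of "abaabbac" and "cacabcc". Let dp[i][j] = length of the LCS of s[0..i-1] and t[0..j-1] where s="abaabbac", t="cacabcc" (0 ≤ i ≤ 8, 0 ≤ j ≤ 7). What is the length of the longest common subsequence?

   ''  c  a  c  a  b  c  c
''  0  0  0  0  0  0  0  0
 a  0  0  1  1  1  1  1  1
 b  0  0  1  1  1  2  2  2
 a  0  0  1  1  2  2  2  2
 a  0  0  1  1  2  2  2  2
 b  0  0  1  1  2  3  3  3
 b  0  0  1  1  2  3  3  3
 a  0  0  1  1  2  3  3  3
 c  0  1  1  2  2  3  4  4

4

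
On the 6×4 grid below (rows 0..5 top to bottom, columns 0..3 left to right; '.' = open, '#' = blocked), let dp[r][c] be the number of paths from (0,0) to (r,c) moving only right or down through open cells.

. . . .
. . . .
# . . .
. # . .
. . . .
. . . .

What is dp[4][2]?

5

r\c   0   1   2   3
  0   1   1   1   1
  1   1   2   3   4
  2   0   2   5   9
  3   0   0   5  14
  4   0   0   5  19
  5   0   0   5  24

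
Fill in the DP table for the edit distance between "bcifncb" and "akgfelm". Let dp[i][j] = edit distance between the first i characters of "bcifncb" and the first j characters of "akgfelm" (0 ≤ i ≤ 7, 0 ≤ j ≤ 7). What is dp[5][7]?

6

   ''  a  k  g  f  e  l  m
''  0  1  2  3  4  5  6  7
 b  1  1  2  3  4  5  6  7
 c  2  2  2  3  4  5  6  7
 i  3  3  3  3  4  5  6  7
 f  4  4  4  4  3  4  5  6
 n  5  5  5  5  4  4  5  6
 c  6  6  6  6  5  5  5  6
 b  7  7  7  7  6  6  6  6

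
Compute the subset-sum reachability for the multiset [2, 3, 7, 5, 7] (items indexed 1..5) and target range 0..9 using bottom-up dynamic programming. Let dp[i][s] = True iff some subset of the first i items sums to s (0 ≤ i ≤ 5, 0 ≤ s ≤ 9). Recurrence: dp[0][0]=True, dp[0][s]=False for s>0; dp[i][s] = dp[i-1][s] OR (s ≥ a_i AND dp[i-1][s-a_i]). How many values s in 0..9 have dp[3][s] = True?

6

i\s   0   1   2   3   4   5   6   7   8   9
  0   T   F   F   F   F   F   F   F   F   F
  1   T   F   T   F   F   F   F   F   F   F
  2   T   F   T   T   F   T   F   F   F   F
  3   T   F   T   T   F   T   F   T   F   T
  4   T   F   T   T   F   T   F   T   T   T
  5   T   F   T   T   F   T   F   T   T   T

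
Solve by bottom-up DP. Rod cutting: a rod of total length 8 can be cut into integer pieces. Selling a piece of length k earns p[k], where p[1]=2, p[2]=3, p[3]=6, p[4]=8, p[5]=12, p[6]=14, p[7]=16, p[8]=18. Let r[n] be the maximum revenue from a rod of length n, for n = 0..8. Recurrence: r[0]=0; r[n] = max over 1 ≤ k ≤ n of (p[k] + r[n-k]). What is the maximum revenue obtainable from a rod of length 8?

18

   n    0    1    2    3    4    5    6    7    8
r[n]    0    2    4    6    8   12   14   16   18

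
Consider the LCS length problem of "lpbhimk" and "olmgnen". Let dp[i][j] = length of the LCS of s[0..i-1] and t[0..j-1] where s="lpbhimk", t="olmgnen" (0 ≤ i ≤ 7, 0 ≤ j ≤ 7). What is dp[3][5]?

1

   ''  o  l  m  g  n  e  n
''  0  0  0  0  0  0  0  0
 l  0  0  1  1  1  1  1  1
 p  0  0  1  1  1  1  1  1
 b  0  0  1  1  1  1  1  1
 h  0  0  1  1  1  1  1  1
 i  0  0  1  1  1  1  1  1
 m  0  0  1  2  2  2  2  2
 k  0  0  1  2  2  2  2  2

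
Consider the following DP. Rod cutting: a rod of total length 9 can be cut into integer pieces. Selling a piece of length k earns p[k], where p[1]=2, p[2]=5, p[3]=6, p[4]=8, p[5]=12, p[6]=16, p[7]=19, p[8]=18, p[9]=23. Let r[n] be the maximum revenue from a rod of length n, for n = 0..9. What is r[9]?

   n    0    1    2    3    4    5    6    7    8    9
r[n]    0    2    5    7   10   12   16   19   21   24

24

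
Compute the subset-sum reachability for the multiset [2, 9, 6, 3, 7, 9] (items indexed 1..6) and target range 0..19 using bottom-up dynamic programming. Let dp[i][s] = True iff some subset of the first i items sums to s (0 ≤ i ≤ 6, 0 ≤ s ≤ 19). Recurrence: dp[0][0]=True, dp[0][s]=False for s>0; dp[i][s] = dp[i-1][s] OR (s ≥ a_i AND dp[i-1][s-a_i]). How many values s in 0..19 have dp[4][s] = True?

i\s   0   1   2   3   4   5   6   7   8   9  10  11  12  13  14  15  16  17  18  19
  0   T   F   F   F   F   F   F   F   F   F   F   F   F   F   F   F   F   F   F   F
  1   T   F   T   F   F   F   F   F   F   F   F   F   F   F   F   F   F   F   F   F
  2   T   F   T   F   F   F   F   F   F   T   F   T   F   F   F   F   F   F   F   F
  3   T   F   T   F   F   F   T   F   T   T   F   T   F   F   F   T   F   T   F   F
  4   T   F   T   T   F   T   T   F   T   T   F   T   T   F   T   T   F   T   T   F
  5   T   F   T   T   F   T   T   T   T   T   T   T   T   T   T   T   T   T   T   T
  6   T   F   T   T   F   T   T   T   T   T   T   T   T   T   T   T   T   T   T   T

13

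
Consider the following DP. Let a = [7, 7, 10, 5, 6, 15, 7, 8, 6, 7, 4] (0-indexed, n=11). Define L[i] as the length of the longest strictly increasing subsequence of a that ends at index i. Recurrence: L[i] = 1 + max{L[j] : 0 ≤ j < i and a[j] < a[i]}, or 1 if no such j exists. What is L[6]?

3

   i    0    1    2    3    4    5    6    7    8    9   10
a[i]    7    7   10    5    6   15    7    8    6    7    4
L[i]    1    1    2    1    2    3    3    4    2    3    1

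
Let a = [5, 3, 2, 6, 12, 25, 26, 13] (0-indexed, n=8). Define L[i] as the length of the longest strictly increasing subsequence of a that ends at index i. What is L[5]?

   i    0    1    2    3    4    5    6    7
a[i]    5    3    2    6   12   25   26   13
L[i]    1    1    1    2    3    4    5    4

4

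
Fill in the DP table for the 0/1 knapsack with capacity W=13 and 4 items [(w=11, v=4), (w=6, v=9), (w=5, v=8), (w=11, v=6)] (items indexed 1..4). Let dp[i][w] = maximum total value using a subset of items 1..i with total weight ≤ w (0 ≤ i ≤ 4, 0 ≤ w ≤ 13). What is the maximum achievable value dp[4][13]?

17

i\w   0   1   2   3   4   5   6   7   8   9  10  11  12  13
  0   0   0   0   0   0   0   0   0   0   0   0   0   0   0
  1   0   0   0   0   0   0   0   0   0   0   0   4   4   4
  2   0   0   0   0   0   0   9   9   9   9   9   9   9   9
  3   0   0   0   0   0   8   9   9   9   9   9  17  17  17
  4   0   0   0   0   0   8   9   9   9   9   9  17  17  17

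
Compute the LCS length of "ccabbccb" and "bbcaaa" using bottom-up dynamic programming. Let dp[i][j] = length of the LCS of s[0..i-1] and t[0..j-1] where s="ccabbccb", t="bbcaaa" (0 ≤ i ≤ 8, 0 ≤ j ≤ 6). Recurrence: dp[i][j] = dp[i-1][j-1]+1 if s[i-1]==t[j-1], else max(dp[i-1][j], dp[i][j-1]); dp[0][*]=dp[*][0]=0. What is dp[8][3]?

   ''  b  b  c  a  a  a
''  0  0  0  0  0  0  0
 c  0  0  0  1  1  1  1
 c  0  0  0  1  1  1  1
 a  0  0  0  1  2  2  2
 b  0  1  1  1  2  2  2
 b  0  1  2  2  2  2  2
 c  0  1  2  3  3  3  3
 c  0  1  2  3  3  3  3
 b  0  1  2  3  3  3  3

3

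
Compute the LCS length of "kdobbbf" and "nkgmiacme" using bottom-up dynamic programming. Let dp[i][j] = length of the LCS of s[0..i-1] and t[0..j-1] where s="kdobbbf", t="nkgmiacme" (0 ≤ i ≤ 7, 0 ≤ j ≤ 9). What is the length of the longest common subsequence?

   ''  n  k  g  m  i  a  c  m  e
''  0  0  0  0  0  0  0  0  0  0
 k  0  0  1  1  1  1  1  1  1  1
 d  0  0  1  1  1  1  1  1  1  1
 o  0  0  1  1  1  1  1  1  1  1
 b  0  0  1  1  1  1  1  1  1  1
 b  0  0  1  1  1  1  1  1  1  1
 b  0  0  1  1  1  1  1  1  1  1
 f  0  0  1  1  1  1  1  1  1  1

1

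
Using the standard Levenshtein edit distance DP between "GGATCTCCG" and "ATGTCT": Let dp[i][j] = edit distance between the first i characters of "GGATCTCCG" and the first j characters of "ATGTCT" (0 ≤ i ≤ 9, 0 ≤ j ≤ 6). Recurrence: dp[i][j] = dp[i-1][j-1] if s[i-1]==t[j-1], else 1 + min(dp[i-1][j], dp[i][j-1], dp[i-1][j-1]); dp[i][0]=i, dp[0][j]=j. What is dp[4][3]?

3

   ''  A  T  G  T  C  T
''  0  1  2  3  4  5  6
 G  1  1  2  2  3  4  5
 G  2  2  2  2  3  4  5
 A  3  2  3  3  3  4  5
 T  4  3  2  3  3  4  4
 C  5  4  3  3  4  3  4
 T  6  5  4  4  3  4  3
 C  7  6  5  5  4  3  4
 C  8  7  6  6  5  4  4
 G  9  8  7  6  6  5  5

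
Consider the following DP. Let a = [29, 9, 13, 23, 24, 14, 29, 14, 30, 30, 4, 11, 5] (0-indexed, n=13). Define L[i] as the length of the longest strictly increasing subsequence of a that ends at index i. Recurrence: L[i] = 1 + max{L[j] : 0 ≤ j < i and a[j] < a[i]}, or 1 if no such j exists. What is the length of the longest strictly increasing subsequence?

   i    0    1    2    3    4    5    6    7    8    9   10   11   12
a[i]   29    9   13   23   24   14   29   14   30   30    4   11    5
L[i]    1    1    2    3    4    3    5    3    6    6    1    2    2

6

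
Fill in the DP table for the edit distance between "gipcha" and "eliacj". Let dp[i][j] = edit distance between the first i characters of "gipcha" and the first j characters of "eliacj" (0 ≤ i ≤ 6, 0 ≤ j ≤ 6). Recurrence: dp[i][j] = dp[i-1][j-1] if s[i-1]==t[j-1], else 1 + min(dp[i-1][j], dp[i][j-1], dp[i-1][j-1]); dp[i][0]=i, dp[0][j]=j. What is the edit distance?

   ''  e  l  i  a  c  j
''  0  1  2  3  4  5  6
 g  1  1  2  3  4  5  6
 i  2  2  2  2  3  4  5
 p  3  3  3  3  3  4  5
 c  4  4  4  4  4  3  4
 h  5  5  5  5  5  4  4
 a  6  6  6  6  5  5  5

5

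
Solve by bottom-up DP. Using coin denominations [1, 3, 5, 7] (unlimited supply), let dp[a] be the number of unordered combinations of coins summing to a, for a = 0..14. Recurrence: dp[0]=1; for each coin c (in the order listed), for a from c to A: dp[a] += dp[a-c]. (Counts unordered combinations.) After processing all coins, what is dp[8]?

6

after  coin     0     1     2     3     4     5     6     7     8     9    10    11    12    13    14
          1     1     1     1     1     1     1     1     1     1     1     1     1     1     1     1
          3     1     1     1     2     2     2     3     3     3     4     4     4     5     5     5
          5     1     1     1     2     2     3     4     4     5     6     7     8     9    10    11
          7     1     1     1     2     2     3     4     5     6     7     9    10    12    14    16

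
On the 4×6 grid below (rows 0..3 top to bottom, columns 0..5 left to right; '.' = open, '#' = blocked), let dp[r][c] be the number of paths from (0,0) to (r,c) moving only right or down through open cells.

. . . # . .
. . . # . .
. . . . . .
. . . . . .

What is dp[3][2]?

10

r\c   0   1   2   3   4   5
  0   1   1   1   0   0   0
  1   1   2   3   0   0   0
  2   1   3   6   6   6   6
  3   1   4  10  16  22  28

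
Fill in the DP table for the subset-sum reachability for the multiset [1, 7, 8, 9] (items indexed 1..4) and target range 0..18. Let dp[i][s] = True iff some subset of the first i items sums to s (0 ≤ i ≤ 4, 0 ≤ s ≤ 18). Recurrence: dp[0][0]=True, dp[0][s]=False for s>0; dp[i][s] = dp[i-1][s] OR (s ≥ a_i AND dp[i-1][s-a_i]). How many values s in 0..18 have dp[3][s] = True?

i\s   0   1   2   3   4   5   6   7   8   9  10  11  12  13  14  15  16  17  18
  0   T   F   F   F   F   F   F   F   F   F   F   F   F   F   F   F   F   F   F
  1   T   T   F   F   F   F   F   F   F   F   F   F   F   F   F   F   F   F   F
  2   T   T   F   F   F   F   F   T   T   F   F   F   F   F   F   F   F   F   F
  3   T   T   F   F   F   F   F   T   T   T   F   F   F   F   F   T   T   F   F
  4   T   T   F   F   F   F   F   T   T   T   T   F   F   F   F   T   T   T   T

7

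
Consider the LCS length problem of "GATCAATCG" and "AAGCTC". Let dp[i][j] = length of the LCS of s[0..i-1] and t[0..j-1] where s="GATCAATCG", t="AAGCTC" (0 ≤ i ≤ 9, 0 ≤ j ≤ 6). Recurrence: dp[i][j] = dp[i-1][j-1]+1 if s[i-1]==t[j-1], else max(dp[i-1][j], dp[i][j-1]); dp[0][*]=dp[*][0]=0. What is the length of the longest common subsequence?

   ''  A  A  G  C  T  C
''  0  0  0  0  0  0  0
 G  0  0  0  1  1  1  1
 A  0  1  1  1  1  1  1
 T  0  1  1  1  1  2  2
 C  0  1  1  1  2  2  3
 A  0  1  2  2  2  2  3
 A  0  1  2  2  2  2  3
 T  0  1  2  2  2  3  3
 C  0  1  2  2  3  3  4
 G  0  1  2  3  3  3  4

4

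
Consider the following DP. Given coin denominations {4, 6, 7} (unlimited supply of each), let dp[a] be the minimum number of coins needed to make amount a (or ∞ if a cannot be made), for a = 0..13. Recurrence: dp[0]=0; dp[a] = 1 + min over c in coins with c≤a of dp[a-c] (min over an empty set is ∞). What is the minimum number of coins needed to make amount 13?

 a  0  1  2  3  4  5  6  7  8  9 10 11 12 13
dp  0  -  -  -  1  -  1  1  2  -  2  2  2  2
(- denotes ∞ / unreachable)

2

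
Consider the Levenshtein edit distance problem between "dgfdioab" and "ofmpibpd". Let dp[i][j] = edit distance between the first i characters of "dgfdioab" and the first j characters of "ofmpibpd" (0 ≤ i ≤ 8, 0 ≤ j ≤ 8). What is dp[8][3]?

   ''  o  f  m  p  i  b  p  d
''  0  1  2  3  4  5  6  7  8
 d  1  1  2  3  4  5  6  7  7
 g  2  2  2  3  4  5  6  7  8
 f  3  3  2  3  4  5  6  7  8
 d  4  4  3  3  4  5  6  7  7
 i  5  5  4  4  4  4  5  6  7
 o  6  5  5  5  5  5  5  6  7
 a  7  6  6  6  6  6  6  6  7
 b  8  7  7  7  7  7  6  7  7

7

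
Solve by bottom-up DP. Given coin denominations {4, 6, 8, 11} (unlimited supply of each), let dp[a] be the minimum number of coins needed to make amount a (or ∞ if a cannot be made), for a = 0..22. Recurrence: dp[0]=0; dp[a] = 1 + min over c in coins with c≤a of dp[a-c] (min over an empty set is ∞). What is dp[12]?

2

 a  0  1  2  3  4  5  6  7  8  9 10 11 12 13 14 15 16 17 18 19 20 21 22
dp  0  -  -  -  1  -  1  -  1  -  2  1  2  -  2  2  2  2  3  2  3  3  2
(- denotes ∞ / unreachable)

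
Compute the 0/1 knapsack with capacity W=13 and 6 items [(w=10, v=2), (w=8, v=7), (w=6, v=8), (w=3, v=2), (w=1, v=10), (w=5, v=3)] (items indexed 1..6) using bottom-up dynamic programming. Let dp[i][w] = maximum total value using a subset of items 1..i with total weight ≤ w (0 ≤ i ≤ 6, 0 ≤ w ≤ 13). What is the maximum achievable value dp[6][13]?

21

i\w   0   1   2   3   4   5   6   7   8   9  10  11  12  13
  0   0   0   0   0   0   0   0   0   0   0   0   0   0   0
  1   0   0   0   0   0   0   0   0   0   0   2   2   2   2
  2   0   0   0   0   0   0   0   0   7   7   7   7   7   7
  3   0   0   0   0   0   0   8   8   8   8   8   8   8   8
  4   0   0   0   2   2   2   8   8   8  10  10  10  10  10
  5   0  10  10  10  12  12  12  18  18  18  20  20  20  20
  6   0  10  10  10  12  12  13  18  18  18  20  20  21  21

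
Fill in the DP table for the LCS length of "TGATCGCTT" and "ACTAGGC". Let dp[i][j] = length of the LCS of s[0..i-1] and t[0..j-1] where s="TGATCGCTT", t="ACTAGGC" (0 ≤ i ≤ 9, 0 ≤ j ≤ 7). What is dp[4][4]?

   ''  A  C  T  A  G  G  C
''  0  0  0  0  0  0  0  0
 T  0  0  0  1  1  1  1  1
 G  0  0  0  1  1  2  2  2
 A  0  1  1  1  2  2  2  2
 T  0  1  1  2  2  2  2  2
 C  0  1  2  2  2  2  2  3
 G  0  1  2  2  2  3  3  3
 C  0  1  2  2  2  3  3  4
 T  0  1  2  3  3  3  3  4
 T  0  1  2  3  3  3  3  4

2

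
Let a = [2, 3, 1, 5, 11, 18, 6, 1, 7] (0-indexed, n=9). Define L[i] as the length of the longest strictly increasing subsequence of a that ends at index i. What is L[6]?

4

   i    0    1    2    3    4    5    6    7    8
a[i]    2    3    1    5   11   18    6    1    7
L[i]    1    2    1    3    4    5    4    1    5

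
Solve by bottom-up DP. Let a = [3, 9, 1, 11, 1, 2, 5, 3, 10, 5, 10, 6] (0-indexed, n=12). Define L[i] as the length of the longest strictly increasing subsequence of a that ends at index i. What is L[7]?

   i    0    1    2    3    4    5    6    7    8    9   10   11
a[i]    3    9    1   11    1    2    5    3   10    5   10    6
L[i]    1    2    1    3    1    2    3    3    4    4    5    5

3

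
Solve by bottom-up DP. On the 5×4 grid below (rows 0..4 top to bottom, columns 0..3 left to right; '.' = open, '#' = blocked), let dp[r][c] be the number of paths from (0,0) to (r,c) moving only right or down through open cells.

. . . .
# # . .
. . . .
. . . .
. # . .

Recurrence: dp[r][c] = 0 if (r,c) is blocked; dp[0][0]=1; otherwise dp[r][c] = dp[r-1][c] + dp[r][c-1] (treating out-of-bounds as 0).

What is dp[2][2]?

r\c   0   1   2   3
  0   1   1   1   1
  1   0   0   1   2
  2   0   0   1   3
  3   0   0   1   4
  4   0   0   1   5

1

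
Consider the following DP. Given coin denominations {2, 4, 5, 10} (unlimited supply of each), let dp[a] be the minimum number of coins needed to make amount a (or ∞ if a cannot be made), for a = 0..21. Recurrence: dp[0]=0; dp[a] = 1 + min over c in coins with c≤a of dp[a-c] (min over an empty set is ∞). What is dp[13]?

 a  0  1  2  3  4  5  6  7  8  9 10 11 12 13 14 15 16 17 18 19 20 21
dp  0  -  1  -  1  1  2  2  2  2  1  3  2  3  2  2  3  3  3  3  2  4
(- denotes ∞ / unreachable)

3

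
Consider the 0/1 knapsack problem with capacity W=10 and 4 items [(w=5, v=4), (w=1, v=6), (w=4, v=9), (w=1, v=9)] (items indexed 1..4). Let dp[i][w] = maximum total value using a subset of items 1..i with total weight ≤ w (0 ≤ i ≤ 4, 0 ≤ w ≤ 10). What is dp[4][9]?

24

i\w   0   1   2   3   4   5   6   7   8   9  10
  0   0   0   0   0   0   0   0   0   0   0   0
  1   0   0   0   0   0   4   4   4   4   4   4
  2   0   6   6   6   6   6  10  10  10  10  10
  3   0   6   6   6   9  15  15  15  15  15  19
  4   0   9  15  15  15  18  24  24  24  24  24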